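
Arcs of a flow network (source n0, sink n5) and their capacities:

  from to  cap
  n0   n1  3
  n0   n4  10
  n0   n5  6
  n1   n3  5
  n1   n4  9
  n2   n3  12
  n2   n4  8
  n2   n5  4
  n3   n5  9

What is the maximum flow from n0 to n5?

9

Augment n0→n5: bottleneck 6, flow now 6.
Augment n0→n1→n3→n5: bottleneck 3, flow now 9.
No augmenting path remains; maximum flow = 9.
In the residual graph, reachable from n0: {n0, n4}.
Min-cut edges: n0→n1 (3), n0→n5 (6); capacity 3 + 6 = 9.
This cut is saturated, so no flow can exceed 9.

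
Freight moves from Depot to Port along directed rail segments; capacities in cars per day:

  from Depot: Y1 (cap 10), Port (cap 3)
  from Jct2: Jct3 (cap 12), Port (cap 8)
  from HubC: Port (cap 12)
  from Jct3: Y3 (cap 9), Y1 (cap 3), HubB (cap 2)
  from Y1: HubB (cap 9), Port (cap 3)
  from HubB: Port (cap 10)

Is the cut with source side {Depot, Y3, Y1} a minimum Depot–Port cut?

No — its capacity is 15, but the minimum cut has capacity 13.

Given cut capacity: 3 + 9 + 3 = 15.
Augment Depot→Port: bottleneck 3, flow now 3.
Augment Depot→Y1→Port: bottleneck 3, flow now 6.
Augment Depot→Y1→HubB→Port: bottleneck 7, flow now 13.
No augmenting path remains; maximum flow = 13.
In the residual graph, reachable from Depot: {Depot}.
Min-cut edges: Depot→Y1 (10), Depot→Port (3); capacity 10 + 3 = 13.
Cut capacity 15 exceeds the max flow 13, so it is not minimum.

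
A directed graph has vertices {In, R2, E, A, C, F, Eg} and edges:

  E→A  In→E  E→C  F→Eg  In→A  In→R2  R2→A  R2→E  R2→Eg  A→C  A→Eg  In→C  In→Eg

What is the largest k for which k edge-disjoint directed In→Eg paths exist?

3

Assign every edge capacity 1; by Menger, the answer equals the max flow.
Path In→Eg (+1); total 1.
Path In→R2→Eg (+1); total 2.
Path In→A→Eg (+1); total 3.
No residual In→Eg path; max flow = 3.
Certifying cut of size 3: {A→Eg, In→Eg, In→R2}.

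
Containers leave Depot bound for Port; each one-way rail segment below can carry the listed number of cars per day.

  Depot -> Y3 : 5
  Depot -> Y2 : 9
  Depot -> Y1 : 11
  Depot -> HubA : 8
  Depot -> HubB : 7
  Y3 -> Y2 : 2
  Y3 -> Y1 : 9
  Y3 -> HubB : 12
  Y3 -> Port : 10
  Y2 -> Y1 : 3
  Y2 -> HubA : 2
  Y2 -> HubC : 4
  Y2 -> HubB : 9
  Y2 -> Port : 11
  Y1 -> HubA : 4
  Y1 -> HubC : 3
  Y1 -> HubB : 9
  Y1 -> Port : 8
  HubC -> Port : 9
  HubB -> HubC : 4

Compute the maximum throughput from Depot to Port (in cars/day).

Augment Depot→Y3→Port: bottleneck 5, flow now 5.
Augment Depot→Y2→Port: bottleneck 9, flow now 14.
Augment Depot→Y1→Port: bottleneck 8, flow now 22.
Augment Depot→Y1→HubC→Port: bottleneck 3, flow now 25.
Augment Depot→HubB→HubC→Port: bottleneck 4, flow now 29.
No augmenting path remains; maximum flow = 29.
In the residual graph, reachable from Depot: {Depot, HubA, HubB}.
Min-cut edges: Depot→Y3 (5), Depot→Y2 (9), Depot→Y1 (11), HubB→HubC (4); capacity 5 + 9 + 11 + 4 = 29.
This cut is saturated, so no flow can exceed 29.

29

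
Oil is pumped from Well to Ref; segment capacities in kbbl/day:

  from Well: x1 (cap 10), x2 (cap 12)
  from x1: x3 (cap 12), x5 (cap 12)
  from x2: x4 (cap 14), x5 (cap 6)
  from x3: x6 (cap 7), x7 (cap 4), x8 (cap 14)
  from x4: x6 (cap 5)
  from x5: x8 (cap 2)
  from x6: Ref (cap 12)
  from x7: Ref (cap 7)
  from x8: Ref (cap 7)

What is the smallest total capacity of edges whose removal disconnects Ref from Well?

17

Augment Well→x1→x3→x6→Ref: bottleneck 7, flow now 7.
Augment Well→x1→x3→x7→Ref: bottleneck 3, flow now 10.
Augment Well→x2→x4→x6→Ref: bottleneck 5, flow now 15.
Augment Well→x2→x5→x8→Ref: bottleneck 2, flow now 17.
No augmenting path remains; maximum flow = 17.
By max-flow min-cut, the minimum cut capacity equals the max flow.
In the residual graph, reachable from Well: {Well, x2, x4, x5}.
Min-cut edges: Well→x1 (10), x4→x6 (5), x5→x8 (2); capacity 10 + 5 + 2 = 17.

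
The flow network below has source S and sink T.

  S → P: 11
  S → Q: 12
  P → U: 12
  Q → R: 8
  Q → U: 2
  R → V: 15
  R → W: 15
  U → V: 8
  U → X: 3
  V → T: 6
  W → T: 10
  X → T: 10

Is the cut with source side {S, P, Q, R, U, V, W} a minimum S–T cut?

Given cut capacity: 3 + 6 + 10 = 19.
Augment S→P→U→V→T: bottleneck 6, flow now 6.
Augment S→P→U→X→T: bottleneck 3, flow now 9.
Augment S→Q→R→W→T: bottleneck 8, flow now 17.
No augmenting path remains; maximum flow = 17.
In the residual graph, reachable from S: {S, P, Q, U, V}.
Min-cut edges: Q→R (8), U→X (3), V→T (6); capacity 8 + 3 + 6 = 17.
Cut capacity 19 exceeds the max flow 17, so it is not minimum.

No — its capacity is 19, but the minimum cut has capacity 17.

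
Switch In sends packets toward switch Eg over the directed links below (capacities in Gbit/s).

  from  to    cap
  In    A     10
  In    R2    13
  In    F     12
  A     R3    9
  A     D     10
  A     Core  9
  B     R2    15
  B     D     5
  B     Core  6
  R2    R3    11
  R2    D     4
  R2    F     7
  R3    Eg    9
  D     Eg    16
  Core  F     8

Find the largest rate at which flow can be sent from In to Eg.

23

Augment In→A→R3→Eg: bottleneck 9, flow now 9.
Augment In→A→D→Eg: bottleneck 1, flow now 10.
Augment In→R2→D→Eg: bottleneck 4, flow now 14.
Augment In→R2→R3→A→D→Eg: bottleneck 9, flow now 23. (uses reverse residual edge)
No augmenting path remains; maximum flow = 23.
In the residual graph, reachable from In: {In, F}.
Min-cut edges: In→A (10), In→R2 (13); capacity 10 + 13 = 23.
This cut is saturated, so no flow can exceed 23.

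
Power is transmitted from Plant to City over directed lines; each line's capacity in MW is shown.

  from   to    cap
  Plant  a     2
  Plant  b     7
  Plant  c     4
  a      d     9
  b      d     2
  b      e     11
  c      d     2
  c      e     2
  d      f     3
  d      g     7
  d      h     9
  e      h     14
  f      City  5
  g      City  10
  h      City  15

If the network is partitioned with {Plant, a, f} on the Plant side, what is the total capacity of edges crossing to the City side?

25

Edges leaving {Plant, a, f}: Plant→b (7), Plant→c (4), a→d (9), f→City (5).
Cut capacity = 7 + 4 + 9 + 5 = 25.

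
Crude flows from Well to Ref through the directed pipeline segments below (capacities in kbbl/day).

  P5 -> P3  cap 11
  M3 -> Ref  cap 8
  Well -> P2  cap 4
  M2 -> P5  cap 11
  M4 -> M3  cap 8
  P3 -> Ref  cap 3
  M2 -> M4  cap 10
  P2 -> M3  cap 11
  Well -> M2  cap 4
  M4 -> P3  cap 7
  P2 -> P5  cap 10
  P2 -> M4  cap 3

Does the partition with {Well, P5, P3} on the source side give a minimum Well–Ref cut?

Given cut capacity: 4 + 4 + 3 = 11.
Augment Well→P2→M3→Ref: bottleneck 4, flow now 4.
Augment Well→M2→M4→P3→Ref: bottleneck 3, flow now 7.
Augment Well→M2→M4→M3→Ref: bottleneck 1, flow now 8.
No augmenting path remains; maximum flow = 8.
In the residual graph, reachable from Well: {Well}.
Min-cut edges: Well→P2 (4), Well→M2 (4); capacity 4 + 4 = 8.
Cut capacity 11 exceeds the max flow 8, so it is not minimum.

No — its capacity is 11, but the minimum cut has capacity 8.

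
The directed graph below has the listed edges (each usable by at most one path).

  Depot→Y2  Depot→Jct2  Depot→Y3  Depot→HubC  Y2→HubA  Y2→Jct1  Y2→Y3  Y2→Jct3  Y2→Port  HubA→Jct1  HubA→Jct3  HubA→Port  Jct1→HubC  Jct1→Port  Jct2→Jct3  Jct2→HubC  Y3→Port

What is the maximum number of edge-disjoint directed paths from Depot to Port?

Assign every edge capacity 1; by Menger, the answer equals the max flow.
Path Depot→Y2→Port (+1); total 1.
Path Depot→Y3→Port (+1); total 2.
No residual Depot→Port path; max flow = 2.
Certifying cut of size 2: {Depot→Y2, Depot→Y3}.

2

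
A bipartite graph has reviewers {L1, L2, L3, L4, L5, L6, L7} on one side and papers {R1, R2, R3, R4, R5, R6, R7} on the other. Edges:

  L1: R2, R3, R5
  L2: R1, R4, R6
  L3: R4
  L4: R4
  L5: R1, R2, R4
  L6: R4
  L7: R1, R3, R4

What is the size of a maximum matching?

5

Unit-capacity flow: source→left, listed edges, right→sink; max matching = max flow.
Augmenting path L1→R2 (+1); matched 1.
Augmenting path L2→R1 (+1); matched 2.
Augmenting path L3→R4 (+1); matched 3.
Augmenting path L7→R3 (+1); matched 4.
Augmenting path L5→R1→L2→R6 (+1); matched 5.
No augmenting path remains; maximum matching = 5.
König certificate: {L1, L2, L5, L7, R4} is a vertex cover of size 5 (every listed pair touches it), so no matching can be larger.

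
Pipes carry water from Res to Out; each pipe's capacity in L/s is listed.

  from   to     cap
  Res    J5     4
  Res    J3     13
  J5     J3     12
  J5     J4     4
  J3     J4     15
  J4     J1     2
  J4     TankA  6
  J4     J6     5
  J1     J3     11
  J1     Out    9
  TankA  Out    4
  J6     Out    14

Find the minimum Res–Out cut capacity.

Augment Res→J5→J4→J1→Out: bottleneck 2, flow now 2.
Augment Res→J5→J4→TankA→Out: bottleneck 2, flow now 4.
Augment Res→J3→J4→TankA→Out: bottleneck 2, flow now 6.
Augment Res→J3→J4→J6→Out: bottleneck 5, flow now 11.
No augmenting path remains; maximum flow = 11.
By max-flow min-cut, the minimum cut capacity equals the max flow.
In the residual graph, reachable from Res: {Res, J5, J3, J4, TankA}.
Min-cut edges: J4→J1 (2), J4→J6 (5), TankA→Out (4); capacity 2 + 5 + 4 = 11.

11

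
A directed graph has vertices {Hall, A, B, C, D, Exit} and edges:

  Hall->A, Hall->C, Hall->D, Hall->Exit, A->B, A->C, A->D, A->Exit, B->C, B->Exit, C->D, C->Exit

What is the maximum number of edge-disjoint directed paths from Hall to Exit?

3

Assign every edge capacity 1; by Menger, the answer equals the max flow.
Path Hall→Exit (+1); total 1.
Path Hall→A→Exit (+1); total 2.
Path Hall→C→Exit (+1); total 3.
No residual Hall→Exit path; max flow = 3.
Certifying cut of size 3: {Hall→A, Hall→C, Hall→Exit}.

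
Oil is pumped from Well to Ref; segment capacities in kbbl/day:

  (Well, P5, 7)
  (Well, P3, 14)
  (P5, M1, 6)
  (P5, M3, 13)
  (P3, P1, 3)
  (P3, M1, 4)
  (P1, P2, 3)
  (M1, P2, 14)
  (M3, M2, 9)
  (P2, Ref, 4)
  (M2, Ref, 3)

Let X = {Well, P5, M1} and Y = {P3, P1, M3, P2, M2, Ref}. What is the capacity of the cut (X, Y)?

41

Edges leaving {Well, P5, M1}: Well→P3 (14), P5→M3 (13), M1→P2 (14).
Cut capacity = 14 + 13 + 14 = 41.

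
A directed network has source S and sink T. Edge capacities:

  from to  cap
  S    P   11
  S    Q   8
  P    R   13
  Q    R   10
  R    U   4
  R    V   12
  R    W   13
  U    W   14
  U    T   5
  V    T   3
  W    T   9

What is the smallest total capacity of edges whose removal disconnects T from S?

16

Augment S→P→R→U→T: bottleneck 4, flow now 4.
Augment S→P→R→V→T: bottleneck 3, flow now 7.
Augment S→P→R→W→T: bottleneck 4, flow now 11.
Augment S→Q→R→W→T: bottleneck 5, flow now 16.
No augmenting path remains; maximum flow = 16.
By max-flow min-cut, the minimum cut capacity equals the max flow.
In the residual graph, reachable from S: {S, P, Q, R, V, W}.
Min-cut edges: R→U (4), V→T (3), W→T (9); capacity 4 + 3 + 9 = 16.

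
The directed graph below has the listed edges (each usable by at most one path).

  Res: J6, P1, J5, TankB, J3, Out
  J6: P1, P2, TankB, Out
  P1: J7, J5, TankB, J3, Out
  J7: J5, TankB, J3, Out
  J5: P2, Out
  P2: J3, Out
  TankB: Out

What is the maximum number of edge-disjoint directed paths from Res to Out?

5

Assign every edge capacity 1; by Menger, the answer equals the max flow.
Path Res→Out (+1); total 1.
Path Res→J6→Out (+1); total 2.
Path Res→P1→Out (+1); total 3.
Path Res→J5→Out (+1); total 4.
Path Res→TankB→Out (+1); total 5.
No residual Res→Out path; max flow = 5.
Certifying cut of size 5: {Res→J5, Res→J6, Res→Out, Res→P1, Res→TankB}.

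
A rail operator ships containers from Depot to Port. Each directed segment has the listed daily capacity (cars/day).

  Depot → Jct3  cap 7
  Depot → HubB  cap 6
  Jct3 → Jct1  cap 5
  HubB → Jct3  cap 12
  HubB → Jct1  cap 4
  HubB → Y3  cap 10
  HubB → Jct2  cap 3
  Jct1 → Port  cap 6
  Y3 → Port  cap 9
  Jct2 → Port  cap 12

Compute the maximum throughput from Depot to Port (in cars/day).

Augment Depot→Jct3→Jct1→Port: bottleneck 5, flow now 5.
Augment Depot→HubB→Jct1→Port: bottleneck 1, flow now 6.
Augment Depot→HubB→Y3→Port: bottleneck 5, flow now 11.
No augmenting path remains; maximum flow = 11.
In the residual graph, reachable from Depot: {Depot, Jct3}.
Min-cut edges: Depot→HubB (6), Jct3→Jct1 (5); capacity 6 + 5 = 11.
This cut is saturated, so no flow can exceed 11.

11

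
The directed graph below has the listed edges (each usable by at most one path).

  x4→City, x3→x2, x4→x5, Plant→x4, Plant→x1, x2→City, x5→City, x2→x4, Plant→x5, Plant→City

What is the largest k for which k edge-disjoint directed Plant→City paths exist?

Assign every edge capacity 1; by Menger, the answer equals the max flow.
Path Plant→City (+1); total 1.
Path Plant→x4→City (+1); total 2.
Path Plant→x5→City (+1); total 3.
No residual Plant→City path; max flow = 3.
Certifying cut of size 3: {Plant→City, Plant→x4, Plant→x5}.

3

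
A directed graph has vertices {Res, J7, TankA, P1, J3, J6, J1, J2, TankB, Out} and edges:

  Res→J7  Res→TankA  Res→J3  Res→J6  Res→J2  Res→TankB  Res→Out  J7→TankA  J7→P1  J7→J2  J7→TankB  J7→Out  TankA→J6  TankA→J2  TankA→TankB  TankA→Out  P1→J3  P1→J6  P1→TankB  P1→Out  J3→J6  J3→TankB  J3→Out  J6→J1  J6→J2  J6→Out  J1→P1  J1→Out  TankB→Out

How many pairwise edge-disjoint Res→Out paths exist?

6

Assign every edge capacity 1; by Menger, the answer equals the max flow.
Path Res→Out (+1); total 1.
Path Res→J7→Out (+1); total 2.
Path Res→TankA→Out (+1); total 3.
Path Res→J3→Out (+1); total 4.
Path Res→J6→Out (+1); total 5.
Path Res→TankB→Out (+1); total 6.
No residual Res→Out path; max flow = 6.
Certifying cut of size 6: {Res→J3, Res→J6, Res→J7, Res→Out, Res→TankA, Res→TankB}.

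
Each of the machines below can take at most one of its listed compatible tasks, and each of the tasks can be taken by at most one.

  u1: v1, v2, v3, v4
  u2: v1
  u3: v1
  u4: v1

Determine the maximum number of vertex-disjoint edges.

Unit-capacity flow: source→left, listed edges, right→sink; max matching = max flow.
Augmenting path u1→v1 (+1); matched 1.
Augmenting path u2→v1→u1→v2 (+1); matched 2.
No augmenting path remains; maximum matching = 2.
König certificate: {u1, v1} is a vertex cover of size 2 (every listed pair touches it), so no matching can be larger.

2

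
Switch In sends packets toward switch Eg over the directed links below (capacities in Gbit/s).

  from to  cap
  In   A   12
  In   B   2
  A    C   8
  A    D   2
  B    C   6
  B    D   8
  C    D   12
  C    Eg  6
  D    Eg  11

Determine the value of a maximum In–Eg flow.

Augment In→A→C→Eg: bottleneck 6, flow now 6.
Augment In→A→D→Eg: bottleneck 2, flow now 8.
Augment In→B→D→Eg: bottleneck 2, flow now 10.
Augment In→A→C→D→Eg: bottleneck 2, flow now 12.
No augmenting path remains; maximum flow = 12.
In the residual graph, reachable from In: {In, A}.
Min-cut edges: In→B (2), A→C (8), A→D (2); capacity 2 + 8 + 2 = 12.
This cut is saturated, so no flow can exceed 12.

12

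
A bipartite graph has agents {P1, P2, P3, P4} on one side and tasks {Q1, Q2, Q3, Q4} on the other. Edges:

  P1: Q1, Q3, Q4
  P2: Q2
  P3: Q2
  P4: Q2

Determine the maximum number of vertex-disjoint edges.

Unit-capacity flow: source→left, listed edges, right→sink; max matching = max flow.
Augmenting path P1→Q1 (+1); matched 1.
Augmenting path P2→Q2 (+1); matched 2.
No augmenting path remains; maximum matching = 2.
König certificate: {P1, Q2} is a vertex cover of size 2 (every listed pair touches it), so no matching can be larger.

2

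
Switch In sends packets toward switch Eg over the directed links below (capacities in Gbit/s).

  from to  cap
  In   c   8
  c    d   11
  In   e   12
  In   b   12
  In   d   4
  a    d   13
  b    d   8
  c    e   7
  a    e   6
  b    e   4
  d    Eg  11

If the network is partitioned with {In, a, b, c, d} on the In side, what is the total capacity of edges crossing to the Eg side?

40

Edges leaving {In, a, b, c, d}: In→e (12), a→e (6), b→e (4), c→e (7), d→Eg (11).
Cut capacity = 12 + 6 + 4 + 7 + 11 = 40.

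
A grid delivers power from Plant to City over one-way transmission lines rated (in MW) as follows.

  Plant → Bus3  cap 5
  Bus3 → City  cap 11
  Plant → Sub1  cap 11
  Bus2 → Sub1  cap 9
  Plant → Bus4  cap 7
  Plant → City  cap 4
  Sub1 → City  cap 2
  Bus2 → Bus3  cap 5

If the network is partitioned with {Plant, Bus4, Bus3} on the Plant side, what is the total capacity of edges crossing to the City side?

Edges leaving {Plant, Bus4, Bus3}: Plant→Sub1 (11), Plant→City (4), Bus3→City (11).
Cut capacity = 11 + 4 + 11 = 26.

26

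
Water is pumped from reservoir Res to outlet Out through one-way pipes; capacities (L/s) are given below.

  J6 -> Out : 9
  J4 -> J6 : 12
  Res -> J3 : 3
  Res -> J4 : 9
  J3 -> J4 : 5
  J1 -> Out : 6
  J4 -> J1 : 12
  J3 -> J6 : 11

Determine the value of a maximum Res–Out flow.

12

Augment Res→J3→J6→Out: bottleneck 3, flow now 3.
Augment Res→J4→J1→Out: bottleneck 6, flow now 9.
Augment Res→J4→J6→Out: bottleneck 3, flow now 12.
No augmenting path remains; maximum flow = 12.
In the residual graph, reachable from Res: {Res}.
Min-cut edges: Res→J3 (3), Res→J4 (9); capacity 3 + 9 = 12.
This cut is saturated, so no flow can exceed 12.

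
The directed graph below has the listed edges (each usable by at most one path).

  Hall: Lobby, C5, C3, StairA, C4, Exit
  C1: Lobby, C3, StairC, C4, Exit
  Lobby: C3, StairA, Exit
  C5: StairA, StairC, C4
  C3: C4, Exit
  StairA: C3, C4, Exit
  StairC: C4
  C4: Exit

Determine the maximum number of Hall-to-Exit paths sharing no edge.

Assign every edge capacity 1; by Menger, the answer equals the max flow.
Path Hall→Exit (+1); total 1.
Path Hall→Lobby→Exit (+1); total 2.
Path Hall→C3→Exit (+1); total 3.
Path Hall→StairA→Exit (+1); total 4.
Path Hall→C4→Exit (+1); total 5.
No residual Hall→Exit path; max flow = 5.
Certifying cut of size 5: {C3→Exit, C4→Exit, Hall→Exit, Hall→Lobby, StairA→Exit}.

5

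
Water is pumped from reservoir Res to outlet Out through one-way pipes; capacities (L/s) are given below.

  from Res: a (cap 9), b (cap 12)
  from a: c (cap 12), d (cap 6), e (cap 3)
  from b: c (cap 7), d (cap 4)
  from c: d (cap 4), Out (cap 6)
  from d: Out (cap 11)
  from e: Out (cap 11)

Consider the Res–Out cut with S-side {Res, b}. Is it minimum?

Given cut capacity: 9 + 7 + 4 = 20.
Augment Res→a→c→Out: bottleneck 6, flow now 6.
Augment Res→a→d→Out: bottleneck 3, flow now 9.
Augment Res→b→d→Out: bottleneck 4, flow now 13.
Augment Res→b→c→d→Out: bottleneck 4, flow now 17.
Augment Res→b→c→a→e→Out: bottleneck 3, flow now 20. (uses reverse residual edge)
No augmenting path remains; maximum flow = 20.
Cut capacity 20 equals the max flow, so it is a minimum cut.

Yes — it is a minimum cut (capacity 20).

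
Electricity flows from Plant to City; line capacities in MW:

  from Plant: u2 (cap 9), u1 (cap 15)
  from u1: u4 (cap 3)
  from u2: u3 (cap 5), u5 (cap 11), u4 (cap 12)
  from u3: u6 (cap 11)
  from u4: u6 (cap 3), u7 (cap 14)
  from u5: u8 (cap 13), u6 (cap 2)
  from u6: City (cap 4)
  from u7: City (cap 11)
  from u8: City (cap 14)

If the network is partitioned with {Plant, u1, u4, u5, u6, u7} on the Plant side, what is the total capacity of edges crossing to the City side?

37

Edges leaving {Plant, u1, u4, u5, u6, u7}: Plant→u2 (9), u5→u8 (13), u6→City (4), u7→City (11).
Cut capacity = 9 + 13 + 4 + 11 = 37.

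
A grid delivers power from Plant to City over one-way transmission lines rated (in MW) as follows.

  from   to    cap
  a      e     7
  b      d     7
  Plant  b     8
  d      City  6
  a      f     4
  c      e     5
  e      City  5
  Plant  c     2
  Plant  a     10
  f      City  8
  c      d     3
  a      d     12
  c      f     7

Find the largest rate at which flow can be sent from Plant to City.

Augment Plant→a→d→City: bottleneck 6, flow now 6.
Augment Plant→a→e→City: bottleneck 4, flow now 10.
Augment Plant→c→e→City: bottleneck 1, flow now 11.
Augment Plant→c→f→City: bottleneck 1, flow now 12.
Augment Plant→b→d→a→f→City: bottleneck 4, flow now 16. (uses reverse residual edge)
Augment Plant→b→d→a→e→c→f→City: bottleneck 1, flow now 17. (uses reverse residual edge)
No augmenting path remains; maximum flow = 17.
In the residual graph, reachable from Plant: {Plant, a, b, d, e}.
Min-cut edges: Plant→c (2), a→f (4), d→City (6), e→City (5); capacity 2 + 4 + 6 + 5 = 17.
This cut is saturated, so no flow can exceed 17.

17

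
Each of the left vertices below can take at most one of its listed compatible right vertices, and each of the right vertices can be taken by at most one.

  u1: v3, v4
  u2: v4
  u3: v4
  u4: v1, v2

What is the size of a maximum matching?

Unit-capacity flow: source→left, listed edges, right→sink; max matching = max flow.
Augmenting path u1→v3 (+1); matched 1.
Augmenting path u2→v4 (+1); matched 2.
Augmenting path u4→v1 (+1); matched 3.
No augmenting path remains; maximum matching = 3.
König certificate: {u1, u4, v4} is a vertex cover of size 3 (every listed pair touches it), so no matching can be larger.

3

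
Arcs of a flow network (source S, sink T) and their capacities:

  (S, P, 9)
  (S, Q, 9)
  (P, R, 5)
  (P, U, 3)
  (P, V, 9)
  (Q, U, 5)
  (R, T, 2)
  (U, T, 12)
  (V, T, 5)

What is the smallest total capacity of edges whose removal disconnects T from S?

Augment S→P→R→T: bottleneck 2, flow now 2.
Augment S→P→U→T: bottleneck 3, flow now 5.
Augment S→P→V→T: bottleneck 4, flow now 9.
Augment S→Q→U→T: bottleneck 5, flow now 14.
No augmenting path remains; maximum flow = 14.
By max-flow min-cut, the minimum cut capacity equals the max flow.
In the residual graph, reachable from S: {S, Q}.
Min-cut edges: S→P (9), Q→U (5); capacity 9 + 5 = 14.

14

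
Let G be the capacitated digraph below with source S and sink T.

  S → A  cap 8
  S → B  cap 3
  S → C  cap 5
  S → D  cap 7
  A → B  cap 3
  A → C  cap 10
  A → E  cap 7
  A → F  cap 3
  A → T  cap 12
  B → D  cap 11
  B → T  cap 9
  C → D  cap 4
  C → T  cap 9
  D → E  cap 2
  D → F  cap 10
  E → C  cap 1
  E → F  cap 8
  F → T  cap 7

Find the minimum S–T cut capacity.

Augment S→A→T: bottleneck 8, flow now 8.
Augment S→B→T: bottleneck 3, flow now 11.
Augment S→C→T: bottleneck 5, flow now 16.
Augment S→D→F→T: bottleneck 7, flow now 23.
No augmenting path remains; maximum flow = 23.
By max-flow min-cut, the minimum cut capacity equals the max flow.
In the residual graph, reachable from S: {S}.
Min-cut edges: S→A (8), S→B (3), S→C (5), S→D (7); capacity 8 + 3 + 5 + 7 = 23.

23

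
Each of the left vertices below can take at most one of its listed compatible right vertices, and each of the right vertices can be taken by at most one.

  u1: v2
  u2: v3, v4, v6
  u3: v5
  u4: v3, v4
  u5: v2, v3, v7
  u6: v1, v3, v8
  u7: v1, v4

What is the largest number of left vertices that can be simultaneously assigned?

Unit-capacity flow: source→left, listed edges, right→sink; max matching = max flow.
Augmenting path u1→v2 (+1); matched 1.
Augmenting path u2→v3 (+1); matched 2.
Augmenting path u3→v5 (+1); matched 3.
Augmenting path u4→v4 (+1); matched 4.
Augmenting path u5→v7 (+1); matched 5.
Augmenting path u6→v1 (+1); matched 6.
Augmenting path u7→v1→u6→v8 (+1); matched 7.
No augmenting path remains; maximum matching = 7.
König certificate: {u1, u2, u3, u4, u5, u6, u7} is a vertex cover of size 7 (every listed pair touches it), so no matching can be larger.

7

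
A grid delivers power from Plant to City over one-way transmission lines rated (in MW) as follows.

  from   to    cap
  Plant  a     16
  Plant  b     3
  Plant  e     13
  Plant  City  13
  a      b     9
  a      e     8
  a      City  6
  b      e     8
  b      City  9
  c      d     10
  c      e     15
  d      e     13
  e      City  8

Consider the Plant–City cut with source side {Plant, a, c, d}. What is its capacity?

Edges leaving {Plant, a, c, d}: Plant→b (3), Plant→e (13), Plant→City (13), a→b (9), a→e (8), a→City (6), c→e (15), d→e (13).
Cut capacity = 3 + 13 + 13 + 9 + 8 + 6 + 15 + 13 = 80.

80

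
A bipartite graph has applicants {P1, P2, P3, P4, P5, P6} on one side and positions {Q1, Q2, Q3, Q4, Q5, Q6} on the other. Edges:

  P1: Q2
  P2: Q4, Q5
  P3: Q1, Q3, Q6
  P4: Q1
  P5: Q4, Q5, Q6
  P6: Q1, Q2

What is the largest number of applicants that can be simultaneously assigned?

5

Unit-capacity flow: source→left, listed edges, right→sink; max matching = max flow.
Augmenting path P1→Q2 (+1); matched 1.
Augmenting path P2→Q4 (+1); matched 2.
Augmenting path P3→Q1 (+1); matched 3.
Augmenting path P5→Q5 (+1); matched 4.
Augmenting path P4→Q1→P3→Q3 (+1); matched 5.
No augmenting path remains; maximum matching = 5.
König certificate: {P2, P3, P5, Q1, Q2} is a vertex cover of size 5 (every listed pair touches it), so no matching can be larger.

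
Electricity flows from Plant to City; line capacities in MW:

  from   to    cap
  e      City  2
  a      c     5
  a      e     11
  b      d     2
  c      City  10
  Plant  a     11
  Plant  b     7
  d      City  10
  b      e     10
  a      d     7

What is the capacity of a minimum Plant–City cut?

Augment Plant→a→c→City: bottleneck 5, flow now 5.
Augment Plant→a→d→City: bottleneck 6, flow now 11.
Augment Plant→b→d→City: bottleneck 2, flow now 13.
Augment Plant→b→e→City: bottleneck 2, flow now 15.
No augmenting path remains; maximum flow = 15.
By max-flow min-cut, the minimum cut capacity equals the max flow.
In the residual graph, reachable from Plant: {Plant, b, e}.
Min-cut edges: Plant→a (11), b→d (2), e→City (2); capacity 11 + 2 + 2 = 15.

15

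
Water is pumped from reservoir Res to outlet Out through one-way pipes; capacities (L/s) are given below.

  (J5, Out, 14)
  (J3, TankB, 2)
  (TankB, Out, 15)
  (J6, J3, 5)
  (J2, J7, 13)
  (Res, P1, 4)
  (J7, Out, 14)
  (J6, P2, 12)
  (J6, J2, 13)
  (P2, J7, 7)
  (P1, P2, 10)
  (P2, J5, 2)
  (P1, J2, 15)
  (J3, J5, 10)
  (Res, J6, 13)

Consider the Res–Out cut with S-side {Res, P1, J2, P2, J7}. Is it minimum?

Given cut capacity: 13 + 2 + 14 = 29.
Augment Res→P1→J2→J7→Out: bottleneck 4, flow now 4.
Augment Res→J6→J2→J7→Out: bottleneck 9, flow now 13.
Augment Res→J6→P2→J7→Out: bottleneck 1, flow now 14.
Augment Res→J6→P2→J5→Out: bottleneck 2, flow now 16.
Augment Res→J6→J3→TankB→Out: bottleneck 1, flow now 17.
No augmenting path remains; maximum flow = 17.
In the residual graph, reachable from Res: {Res}.
Min-cut edges: Res→P1 (4), Res→J6 (13); capacity 4 + 13 = 17.
Cut capacity 29 exceeds the max flow 17, so it is not minimum.

No — its capacity is 29, but the minimum cut has capacity 17.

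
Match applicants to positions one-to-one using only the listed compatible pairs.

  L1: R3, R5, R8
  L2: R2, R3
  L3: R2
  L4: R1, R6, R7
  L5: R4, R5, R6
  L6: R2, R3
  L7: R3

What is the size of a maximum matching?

Unit-capacity flow: source→left, listed edges, right→sink; max matching = max flow.
Augmenting path L1→R3 (+1); matched 1.
Augmenting path L2→R2 (+1); matched 2.
Augmenting path L4→R1 (+1); matched 3.
Augmenting path L5→R4 (+1); matched 4.
Augmenting path L6→R3→L1→R5 (+1); matched 5.
No augmenting path remains; maximum matching = 5.
König certificate: {L1, L4, L5, R2, R3} is a vertex cover of size 5 (every listed pair touches it), so no matching can be larger.

5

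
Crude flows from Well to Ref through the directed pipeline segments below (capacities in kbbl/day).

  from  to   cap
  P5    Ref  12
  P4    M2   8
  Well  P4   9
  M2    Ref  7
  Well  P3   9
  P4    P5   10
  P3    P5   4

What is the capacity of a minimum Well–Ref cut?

13

Augment Well→P3→P5→Ref: bottleneck 4, flow now 4.
Augment Well→P4→M2→Ref: bottleneck 7, flow now 11.
Augment Well→P4→P5→Ref: bottleneck 2, flow now 13.
No augmenting path remains; maximum flow = 13.
By max-flow min-cut, the minimum cut capacity equals the max flow.
In the residual graph, reachable from Well: {Well, P3}.
Min-cut edges: Well→P4 (9), P3→P5 (4); capacity 9 + 4 = 13.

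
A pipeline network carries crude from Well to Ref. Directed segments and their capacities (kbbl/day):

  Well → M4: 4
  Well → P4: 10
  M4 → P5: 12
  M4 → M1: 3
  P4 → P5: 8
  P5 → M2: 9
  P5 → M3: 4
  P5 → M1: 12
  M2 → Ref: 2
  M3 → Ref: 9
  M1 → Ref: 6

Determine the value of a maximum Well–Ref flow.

12

Augment Well→M4→M1→Ref: bottleneck 3, flow now 3.
Augment Well→M4→P5→M2→Ref: bottleneck 1, flow now 4.
Augment Well→P4→P5→M2→Ref: bottleneck 1, flow now 5.
Augment Well→P4→P5→M3→Ref: bottleneck 4, flow now 9.
Augment Well→P4→P5→M1→Ref: bottleneck 3, flow now 12.
No augmenting path remains; maximum flow = 12.
In the residual graph, reachable from Well: {Well, P4}.
Min-cut edges: Well→M4 (4), P4→P5 (8); capacity 4 + 8 = 12.
This cut is saturated, so no flow can exceed 12.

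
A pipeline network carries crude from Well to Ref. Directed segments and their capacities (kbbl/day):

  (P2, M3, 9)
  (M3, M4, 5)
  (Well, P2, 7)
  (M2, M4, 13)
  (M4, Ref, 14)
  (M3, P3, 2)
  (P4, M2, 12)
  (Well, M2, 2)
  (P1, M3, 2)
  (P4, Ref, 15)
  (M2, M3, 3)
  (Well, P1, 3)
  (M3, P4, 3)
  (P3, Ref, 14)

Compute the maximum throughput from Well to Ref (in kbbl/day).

Augment Well→M2→M4→Ref: bottleneck 2, flow now 2.
Augment Well→P1→M3→P3→Ref: bottleneck 2, flow now 4.
Augment Well→P2→M3→P4→Ref: bottleneck 3, flow now 7.
Augment Well→P2→M3→M4→Ref: bottleneck 4, flow now 11.
No augmenting path remains; maximum flow = 11.
In the residual graph, reachable from Well: {Well, P1}.
Min-cut edges: Well→M2 (2), Well→P2 (7), P1→M3 (2); capacity 2 + 7 + 2 = 11.
This cut is saturated, so no flow can exceed 11.

11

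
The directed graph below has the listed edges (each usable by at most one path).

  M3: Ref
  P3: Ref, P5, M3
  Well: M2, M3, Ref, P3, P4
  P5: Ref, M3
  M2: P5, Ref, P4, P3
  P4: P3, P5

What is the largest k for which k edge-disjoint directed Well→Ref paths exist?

Assign every edge capacity 1; by Menger, the answer equals the max flow.
Path Well→Ref (+1); total 1.
Path Well→M2→Ref (+1); total 2.
Path Well→P3→Ref (+1); total 3.
Path Well→M3→Ref (+1); total 4.
Path Well→P4→P5→Ref (+1); total 5.
No residual Well→Ref path; max flow = 5.
Certifying cut of size 5: {Well→M2, Well→M3, Well→P3, Well→P4, Well→Ref}.

5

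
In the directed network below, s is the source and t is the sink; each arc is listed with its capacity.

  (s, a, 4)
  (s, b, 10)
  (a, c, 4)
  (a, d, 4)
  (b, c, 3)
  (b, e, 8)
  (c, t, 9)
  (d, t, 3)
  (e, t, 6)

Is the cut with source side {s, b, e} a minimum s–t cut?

Yes — it is a minimum cut (capacity 13).

Given cut capacity: 4 + 3 + 6 = 13.
Augment s→a→c→t: bottleneck 4, flow now 4.
Augment s→b→c→t: bottleneck 3, flow now 7.
Augment s→b→e→t: bottleneck 6, flow now 13.
No augmenting path remains; maximum flow = 13.
Cut capacity 13 equals the max flow, so it is a minimum cut.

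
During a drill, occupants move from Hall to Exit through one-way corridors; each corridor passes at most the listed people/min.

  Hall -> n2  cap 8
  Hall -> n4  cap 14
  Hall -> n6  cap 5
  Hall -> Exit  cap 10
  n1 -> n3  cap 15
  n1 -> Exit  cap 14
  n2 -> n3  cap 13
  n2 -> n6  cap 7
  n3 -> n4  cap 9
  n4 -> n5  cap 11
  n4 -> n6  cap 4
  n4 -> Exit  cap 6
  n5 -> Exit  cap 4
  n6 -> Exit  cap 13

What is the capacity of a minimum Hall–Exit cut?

Augment Hall→Exit: bottleneck 10, flow now 10.
Augment Hall→n4→Exit: bottleneck 6, flow now 16.
Augment Hall→n6→Exit: bottleneck 5, flow now 21.
Augment Hall→n2→n6→Exit: bottleneck 7, flow now 28.
Augment Hall→n4→n5→Exit: bottleneck 4, flow now 32.
Augment Hall→n4→n6→Exit: bottleneck 1, flow now 33.
No augmenting path remains; maximum flow = 33.
By max-flow min-cut, the minimum cut capacity equals the max flow.
In the residual graph, reachable from Hall: {Hall, n2, n3, n4, n5, n6}.
Min-cut edges: Hall→Exit (10), n4→Exit (6), n5→Exit (4), n6→Exit (13); capacity 10 + 6 + 4 + 13 = 33.

33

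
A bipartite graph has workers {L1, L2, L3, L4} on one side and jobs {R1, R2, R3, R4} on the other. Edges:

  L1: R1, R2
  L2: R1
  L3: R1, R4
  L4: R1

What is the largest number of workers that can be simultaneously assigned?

3

Unit-capacity flow: source→left, listed edges, right→sink; max matching = max flow.
Augmenting path L1→R1 (+1); matched 1.
Augmenting path L3→R4 (+1); matched 2.
Augmenting path L2→R1→L1→R2 (+1); matched 3.
No augmenting path remains; maximum matching = 3.
König certificate: {L1, L3, R1} is a vertex cover of size 3 (every listed pair touches it), so no matching can be larger.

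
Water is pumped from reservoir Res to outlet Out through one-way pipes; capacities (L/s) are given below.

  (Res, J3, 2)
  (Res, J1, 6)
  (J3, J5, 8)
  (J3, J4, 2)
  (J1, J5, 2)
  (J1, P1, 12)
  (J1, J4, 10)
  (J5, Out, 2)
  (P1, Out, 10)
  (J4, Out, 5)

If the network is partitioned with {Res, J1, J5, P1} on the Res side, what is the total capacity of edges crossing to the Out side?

24

Edges leaving {Res, J1, J5, P1}: Res→J3 (2), J1→J4 (10), J5→Out (2), P1→Out (10).
Cut capacity = 2 + 10 + 2 + 10 = 24.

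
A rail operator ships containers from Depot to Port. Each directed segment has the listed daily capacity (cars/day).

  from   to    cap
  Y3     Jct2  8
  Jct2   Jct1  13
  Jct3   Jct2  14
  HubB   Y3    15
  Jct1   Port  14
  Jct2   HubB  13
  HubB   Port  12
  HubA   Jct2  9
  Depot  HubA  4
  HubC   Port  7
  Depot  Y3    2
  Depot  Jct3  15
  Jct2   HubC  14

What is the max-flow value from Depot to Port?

Augment Depot→HubA→Jct2→HubB→Port: bottleneck 4, flow now 4.
Augment Depot→Y3→Jct2→HubB→Port: bottleneck 2, flow now 6.
Augment Depot→Jct3→Jct2→HubB→Port: bottleneck 6, flow now 12.
Augment Depot→Jct3→Jct2→Jct1→Port: bottleneck 8, flow now 20.
No augmenting path remains; maximum flow = 20.
In the residual graph, reachable from Depot: {Depot, Jct3}.
Min-cut edges: Depot→HubA (4), Depot→Y3 (2), Jct3→Jct2 (14); capacity 4 + 2 + 14 = 20.
This cut is saturated, so no flow can exceed 20.

20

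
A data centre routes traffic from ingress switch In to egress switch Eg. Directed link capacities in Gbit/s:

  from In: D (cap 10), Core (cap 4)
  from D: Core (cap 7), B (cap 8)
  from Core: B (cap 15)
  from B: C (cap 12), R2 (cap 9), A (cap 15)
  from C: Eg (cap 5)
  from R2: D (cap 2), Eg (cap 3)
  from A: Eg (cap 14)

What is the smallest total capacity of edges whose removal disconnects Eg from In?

14

Augment In→D→B→C→Eg: bottleneck 5, flow now 5.
Augment In→D→B→R2→Eg: bottleneck 3, flow now 8.
Augment In→Core→B→A→Eg: bottleneck 4, flow now 12.
Augment In→D→Core→B→A→Eg: bottleneck 2, flow now 14.
No augmenting path remains; maximum flow = 14.
By max-flow min-cut, the minimum cut capacity equals the max flow.
In the residual graph, reachable from In: {In}.
Min-cut edges: In→D (10), In→Core (4); capacity 10 + 4 = 14.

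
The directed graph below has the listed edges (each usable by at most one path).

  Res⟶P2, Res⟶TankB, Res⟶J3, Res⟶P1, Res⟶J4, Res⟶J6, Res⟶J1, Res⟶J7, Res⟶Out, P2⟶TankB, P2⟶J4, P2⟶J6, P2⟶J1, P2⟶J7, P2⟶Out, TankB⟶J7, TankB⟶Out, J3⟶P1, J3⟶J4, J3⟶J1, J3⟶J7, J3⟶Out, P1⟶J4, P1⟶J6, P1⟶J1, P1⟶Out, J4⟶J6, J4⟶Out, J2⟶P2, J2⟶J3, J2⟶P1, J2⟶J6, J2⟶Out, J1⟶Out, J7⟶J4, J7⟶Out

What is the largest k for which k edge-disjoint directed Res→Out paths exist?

Assign every edge capacity 1; by Menger, the answer equals the max flow.
Path Res→Out (+1); total 1.
Path Res→P2→Out (+1); total 2.
Path Res→TankB→Out (+1); total 3.
Path Res→J3→Out (+1); total 4.
Path Res→P1→Out (+1); total 5.
Path Res→J4→Out (+1); total 6.
Path Res→J1→Out (+1); total 7.
Path Res→J7→Out (+1); total 8.
No residual Res→Out path; max flow = 8.
Certifying cut of size 8: {Res→J1, Res→J3, Res→J4, Res→J7, Res→Out, Res→P1, Res→P2, Res→TankB}.

8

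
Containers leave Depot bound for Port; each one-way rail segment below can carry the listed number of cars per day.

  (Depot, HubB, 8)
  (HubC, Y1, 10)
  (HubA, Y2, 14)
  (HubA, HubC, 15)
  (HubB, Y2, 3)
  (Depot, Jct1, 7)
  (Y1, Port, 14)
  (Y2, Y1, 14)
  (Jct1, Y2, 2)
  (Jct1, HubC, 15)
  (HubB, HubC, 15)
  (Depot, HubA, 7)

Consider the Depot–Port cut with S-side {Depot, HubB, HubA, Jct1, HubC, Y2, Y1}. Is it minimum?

Yes — it is a minimum cut (capacity 14).

Given cut capacity: 14 = 14.
Augment Depot→HubB→HubC→Y1→Port: bottleneck 8, flow now 8.
Augment Depot→HubA→HubC→Y1→Port: bottleneck 2, flow now 10.
Augment Depot→HubA→Y2→Y1→Port: bottleneck 4, flow now 14.
No augmenting path remains; maximum flow = 14.
Cut capacity 14 equals the max flow, so it is a minimum cut.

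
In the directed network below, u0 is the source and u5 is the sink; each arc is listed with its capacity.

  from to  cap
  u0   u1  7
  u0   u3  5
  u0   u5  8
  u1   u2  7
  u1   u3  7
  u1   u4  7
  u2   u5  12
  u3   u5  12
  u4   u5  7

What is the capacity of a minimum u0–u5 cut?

Augment u0→u5: bottleneck 8, flow now 8.
Augment u0→u3→u5: bottleneck 5, flow now 13.
Augment u0→u1→u2→u5: bottleneck 7, flow now 20.
No augmenting path remains; maximum flow = 20.
By max-flow min-cut, the minimum cut capacity equals the max flow.
In the residual graph, reachable from u0: {u0}.
Min-cut edges: u0→u1 (7), u0→u3 (5), u0→u5 (8); capacity 7 + 5 + 8 = 20.

20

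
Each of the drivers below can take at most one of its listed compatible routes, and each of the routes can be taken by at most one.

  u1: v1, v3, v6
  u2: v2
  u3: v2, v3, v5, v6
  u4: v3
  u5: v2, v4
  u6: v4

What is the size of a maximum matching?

Unit-capacity flow: source→left, listed edges, right→sink; max matching = max flow.
Augmenting path u1→v1 (+1); matched 1.
Augmenting path u2→v2 (+1); matched 2.
Augmenting path u3→v3 (+1); matched 3.
Augmenting path u5→v4 (+1); matched 4.
Augmenting path u4→v3→u3→v5 (+1); matched 5.
No augmenting path remains; maximum matching = 5.
König certificate: {u1, u3, u4, v2, v4} is a vertex cover of size 5 (every listed pair touches it), so no matching can be larger.

5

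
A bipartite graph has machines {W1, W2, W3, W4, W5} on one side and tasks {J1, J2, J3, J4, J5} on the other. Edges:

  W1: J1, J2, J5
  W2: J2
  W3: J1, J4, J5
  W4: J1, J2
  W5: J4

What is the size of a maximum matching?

4

Unit-capacity flow: source→left, listed edges, right→sink; max matching = max flow.
Augmenting path W1→J1 (+1); matched 1.
Augmenting path W2→J2 (+1); matched 2.
Augmenting path W3→J4 (+1); matched 3.
Augmenting path W4→J1→W1→J5 (+1); matched 4.
No augmenting path remains; maximum matching = 4.
König certificate: {J1, J2, J4, J5} is a vertex cover of size 4 (every listed pair touches it), so no matching can be larger.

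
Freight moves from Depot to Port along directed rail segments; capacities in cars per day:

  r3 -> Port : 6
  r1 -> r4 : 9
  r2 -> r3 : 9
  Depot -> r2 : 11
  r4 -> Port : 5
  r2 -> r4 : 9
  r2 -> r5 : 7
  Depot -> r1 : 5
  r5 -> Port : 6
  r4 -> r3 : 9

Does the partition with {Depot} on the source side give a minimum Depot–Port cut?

Yes — it is a minimum cut (capacity 16).

Given cut capacity: 5 + 11 = 16.
Augment Depot→r1→r4→Port: bottleneck 5, flow now 5.
Augment Depot→r2→r3→Port: bottleneck 6, flow now 11.
Augment Depot→r2→r5→Port: bottleneck 5, flow now 16.
No augmenting path remains; maximum flow = 16.
Cut capacity 16 equals the max flow, so it is a minimum cut.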